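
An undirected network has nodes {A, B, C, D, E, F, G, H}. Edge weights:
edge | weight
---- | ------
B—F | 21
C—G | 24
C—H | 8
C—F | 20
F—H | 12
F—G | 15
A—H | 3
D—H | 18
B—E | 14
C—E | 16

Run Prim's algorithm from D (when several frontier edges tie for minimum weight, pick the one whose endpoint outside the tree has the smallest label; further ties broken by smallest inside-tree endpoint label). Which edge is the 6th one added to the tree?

C-E

Grow the tree from D using Prim:
Step 1: frontier [D—H 18] → take D—H (18); add H.
Step 2: frontier [A—H 3, C—H 8, F—H 12] → take A—H (3); add A.
Step 3: frontier [C—H 8, F—H 12] → take C—H (8); add C.
Step 4: frontier [C—E 16, C—F 20, C—G 24, F—H 12] → take F—H (12); add F.
Step 5: frontier [C—E 16, C—G 24, F—G 15, B—F 21] → take F—G (15); add G.
Step 6: frontier [C—E 16, B—F 21] → take C—E (16); add E.
Step 7: frontier [B—E 14, B—F 21] → take B—E (14); add B.
The 6th edge added is C—E.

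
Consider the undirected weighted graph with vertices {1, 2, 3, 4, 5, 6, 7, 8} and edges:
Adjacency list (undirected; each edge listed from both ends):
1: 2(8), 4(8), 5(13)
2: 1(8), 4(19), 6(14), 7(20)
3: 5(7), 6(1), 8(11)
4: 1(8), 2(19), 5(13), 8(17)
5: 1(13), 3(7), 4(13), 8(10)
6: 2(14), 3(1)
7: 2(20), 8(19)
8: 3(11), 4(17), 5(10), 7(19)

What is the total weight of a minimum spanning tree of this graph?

Sort edges by weight, then run Kruskal:
3–6 (1): add — endpoints in different components.
3–5 (7): add — endpoints in different components.
1–2 (8): add — endpoints in different components.
1–4 (8): add — endpoints in different components.
5–8 (10): add — endpoints in different components.
3–8 (11): skip — 3 and 8 already connected.
1–5 (13): add — endpoints in different components.
4–5 (13): skip — 4 and 5 already connected.
2–6 (14): skip — 2 and 6 already connected.
4–8 (17): skip — 4 and 8 already connected.
2–4 (19): skip — 2 and 4 already connected.
7–8 (19): add — endpoints in different components.
MST edges: 3–6, 3–5, 1–2, 1–4, 5–8, 1–5, 7–8; total weight 1+7+8+8+10+13+19 = 66.

66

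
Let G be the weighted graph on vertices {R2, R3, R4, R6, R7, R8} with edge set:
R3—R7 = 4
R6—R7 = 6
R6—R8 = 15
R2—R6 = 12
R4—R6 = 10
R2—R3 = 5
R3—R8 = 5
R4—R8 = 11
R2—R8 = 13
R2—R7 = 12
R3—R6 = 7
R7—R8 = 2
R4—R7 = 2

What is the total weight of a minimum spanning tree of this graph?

19

Kruskal: consider edges lightest-first.
R4—R7 (2): add. Components now {R4,R7} {R8} {R2} {R3} {R6}
R7—R8 (2): add. Components now {R4,R7,R8} {R2} {R3} {R6}
R3—R7 (4): add. Components now {R3,R4,R7,R8} {R2} {R6}
R2—R3 (5): add. Components now {R2,R3,R4,R7,R8} {R6}
R3—R8 (5): skip — R8 and R3 already connected.
R6—R7 (6): add. Components now {R2,R3,R4,R6,R7,R8}
MST edges: R4—R7, R7—R8, R3—R7, R2—R3, R6—R7; total weight 2+2+4+5+6 = 19.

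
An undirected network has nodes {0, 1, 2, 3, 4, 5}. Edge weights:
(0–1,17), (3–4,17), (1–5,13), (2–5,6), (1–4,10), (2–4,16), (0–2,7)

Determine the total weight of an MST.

53

Prim, starting at 3.
Step 1: cheapest edge leaving the tree is 3–4 (17); add 4.
Step 2: cheapest edge leaving the tree is 1–4 (10); add 1.
Step 3: cheapest edge leaving the tree is 1–5 (13); add 5.
Step 4: cheapest edge leaving the tree is 2–5 (6); add 2.
Step 5: cheapest edge leaving the tree is 0–2 (7); add 0.
MST edges: 3–4, 1–4, 1–5, 2–5, 0–2; total weight 17+10+13+6+7 = 53.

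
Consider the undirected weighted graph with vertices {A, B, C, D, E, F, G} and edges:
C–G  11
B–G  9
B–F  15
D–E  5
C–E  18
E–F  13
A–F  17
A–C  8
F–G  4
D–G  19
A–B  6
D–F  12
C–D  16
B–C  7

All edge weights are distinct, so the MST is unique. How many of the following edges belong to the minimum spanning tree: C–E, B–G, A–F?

Kruskal: consider edges lightest-first.
F–G (4): add. Components now {A} {B} {C} {D} {E} {F,G}
D–E (5): add. Components now {A} {B} {C} {D,E} {F,G}
A–B (6): add. Components now {A,B} {C} {D,E} {F,G}
B–C (7): add. Components now {A,B,C} {D,E} {F,G}
A–C (8): skip — A and C already connected.
B–G (9): add. Components now {A,B,C,F,G} {D,E}
C–G (11): skip — C and G already connected.
D–F (12): add. Components now {A,B,C,D,E,F,G}
MST edge set: {F–G, D–E, A–B, B–C, B–G, D–F}.
Of the listed edges, {B–G} are in the MST → 1.

1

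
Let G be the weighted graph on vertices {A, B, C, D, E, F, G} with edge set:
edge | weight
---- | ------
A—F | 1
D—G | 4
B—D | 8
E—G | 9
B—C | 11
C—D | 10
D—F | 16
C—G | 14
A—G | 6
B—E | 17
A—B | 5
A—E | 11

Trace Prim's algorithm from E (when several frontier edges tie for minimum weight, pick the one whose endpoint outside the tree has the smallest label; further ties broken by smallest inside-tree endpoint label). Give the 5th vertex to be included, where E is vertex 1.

F

Prim, starting at E.
Step 1: cheapest edge leaving the tree is E—G (9); add G.
Step 2: cheapest edge leaving the tree is D—G (4); add D.
Step 3: cheapest edge leaving the tree is A—G (6); add A.
Step 4: cheapest edge leaving the tree is A—F (1); add F.
Step 5: cheapest edge leaving the tree is A—B (5); add B.
Step 6: cheapest edge leaving the tree is C—D (10); add C.
Vertex order: E, G, D, A, F, B, C. The 5th vertex is F.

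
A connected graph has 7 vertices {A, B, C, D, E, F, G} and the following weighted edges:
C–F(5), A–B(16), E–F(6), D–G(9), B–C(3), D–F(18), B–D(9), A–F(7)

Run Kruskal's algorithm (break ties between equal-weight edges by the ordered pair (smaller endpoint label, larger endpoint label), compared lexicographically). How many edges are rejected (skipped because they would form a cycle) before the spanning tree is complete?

0

Sort edges by weight, then run Kruskal:
B–C (3): add — endpoints in different components.
C–F (5): add — endpoints in different components.
E–F (6): add — endpoints in different components.
A–F (7): add — endpoints in different components.
B–D (9): add — endpoints in different components.
D–G (9): add — endpoints in different components.
Edges rejected before the tree was complete: 0.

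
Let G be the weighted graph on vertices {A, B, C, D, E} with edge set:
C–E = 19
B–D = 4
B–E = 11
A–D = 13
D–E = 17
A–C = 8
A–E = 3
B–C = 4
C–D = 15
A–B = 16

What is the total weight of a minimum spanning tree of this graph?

19

Prim, starting at E.
Step 1: cheapest edge leaving the tree is A–E (3); add A.
Step 2: cheapest edge leaving the tree is A–C (8); add C.
Step 3: cheapest edge leaving the tree is B–C (4); add B.
Step 4: cheapest edge leaving the tree is B–D (4); add D.
MST edges: A–E, A–C, B–C, B–D; total weight 3+8+4+4 = 19.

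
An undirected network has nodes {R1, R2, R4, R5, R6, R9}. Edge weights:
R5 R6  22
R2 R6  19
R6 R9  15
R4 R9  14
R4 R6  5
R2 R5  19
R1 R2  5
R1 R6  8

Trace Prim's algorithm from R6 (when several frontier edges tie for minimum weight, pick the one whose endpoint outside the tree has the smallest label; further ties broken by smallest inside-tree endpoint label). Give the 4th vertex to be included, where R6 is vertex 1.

Grow the tree from R6 using Prim:
Step 1: cheapest edge leaving the tree is R4 R6 (5); add R4.
Step 2: cheapest edge leaving the tree is R1 R6 (8); add R1.
Step 3: cheapest edge leaving the tree is R1 R2 (5); add R2.
Step 4: cheapest edge leaving the tree is R4 R9 (14); add R9.
Step 5: cheapest edge leaving the tree is R2 R5 (19); add R5.
Vertex order: R6, R4, R1, R2, R9, R5. The 4th vertex is R2.

R2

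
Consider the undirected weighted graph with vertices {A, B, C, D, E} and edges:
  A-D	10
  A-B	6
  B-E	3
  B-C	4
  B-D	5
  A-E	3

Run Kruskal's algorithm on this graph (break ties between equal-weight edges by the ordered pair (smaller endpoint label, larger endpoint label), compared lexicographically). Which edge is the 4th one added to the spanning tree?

Kruskal's algorithm — process edges by increasing weight (ties by edge label):
A-E (3): add. Components now {A,E} {B} {C} {D}
B-E (3): add. Components now {A,B,E} {C} {D}
B-C (4): add. Components now {A,B,C,E} {D}
B-D (5): add. Components now {A,B,C,D,E}
The 4th edge added is B-D.

B-D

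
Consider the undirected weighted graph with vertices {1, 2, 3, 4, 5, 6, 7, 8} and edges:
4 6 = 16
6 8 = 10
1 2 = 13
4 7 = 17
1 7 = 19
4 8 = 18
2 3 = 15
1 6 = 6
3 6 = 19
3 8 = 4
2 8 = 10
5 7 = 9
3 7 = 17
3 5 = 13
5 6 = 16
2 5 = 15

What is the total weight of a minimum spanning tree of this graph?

68

Kruskal: consider edges lightest-first.
3 8 (4): add — endpoints in different components.
1 6 (6): add — endpoints in different components.
5 7 (9): add — endpoints in different components.
2 8 (10): add — endpoints in different components.
6 8 (10): add — endpoints in different components.
1 2 (13): skip — 1 and 2 already connected.
3 5 (13): add — endpoints in different components.
2 3 (15): skip — 2 and 3 already connected.
2 5 (15): skip — 2 and 5 already connected.
4 6 (16): add — endpoints in different components.
MST edges: 3 8, 1 6, 5 7, 2 8, 6 8, 3 5, 4 6; total weight 4+6+9+10+10+13+16 = 68.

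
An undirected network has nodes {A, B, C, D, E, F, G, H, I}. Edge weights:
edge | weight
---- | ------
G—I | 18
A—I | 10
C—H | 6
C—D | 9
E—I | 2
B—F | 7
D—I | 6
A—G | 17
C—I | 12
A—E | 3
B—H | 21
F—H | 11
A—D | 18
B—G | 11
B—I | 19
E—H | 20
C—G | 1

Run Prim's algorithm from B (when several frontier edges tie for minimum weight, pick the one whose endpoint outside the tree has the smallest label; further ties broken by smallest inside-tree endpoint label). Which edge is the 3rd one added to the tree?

C-G

Grow the tree from B using Prim:
Step 1: cheapest edge leaving the tree is B—F (7); add F.
Step 2: cheapest edge leaving the tree is B—G (11); add G.
Step 3: cheapest edge leaving the tree is C—G (1); add C.
Step 4: cheapest edge leaving the tree is C—H (6); add H.
Step 5: cheapest edge leaving the tree is C—D (9); add D.
Step 6: cheapest edge leaving the tree is D—I (6); add I.
Step 7: cheapest edge leaving the tree is E—I (2); add E.
Step 8: cheapest edge leaving the tree is A—E (3); add A.
The 3rd edge added is C—G.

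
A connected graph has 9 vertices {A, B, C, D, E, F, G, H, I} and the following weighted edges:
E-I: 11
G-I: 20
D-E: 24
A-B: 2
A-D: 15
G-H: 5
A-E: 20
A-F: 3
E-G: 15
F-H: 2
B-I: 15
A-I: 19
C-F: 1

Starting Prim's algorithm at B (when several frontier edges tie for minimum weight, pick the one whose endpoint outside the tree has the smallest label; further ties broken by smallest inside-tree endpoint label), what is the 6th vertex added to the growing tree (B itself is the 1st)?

G

Prim's algorithm from B:
Step 1: cheapest edge leaving the tree is A-B (2); add A.
Step 2: cheapest edge leaving the tree is A-F (3); add F.
Step 3: cheapest edge leaving the tree is C-F (1); add C.
Step 4: cheapest edge leaving the tree is F-H (2); add H.
Step 5: cheapest edge leaving the tree is G-H (5); add G.
Step 6: cheapest edge leaving the tree is A-D (15); add D.
Step 7: cheapest edge leaving the tree is E-G (15); add E.
Step 8: cheapest edge leaving the tree is E-I (11); add I.
Vertex order: B, A, F, C, H, G, D, E, I. The 6th vertex is G.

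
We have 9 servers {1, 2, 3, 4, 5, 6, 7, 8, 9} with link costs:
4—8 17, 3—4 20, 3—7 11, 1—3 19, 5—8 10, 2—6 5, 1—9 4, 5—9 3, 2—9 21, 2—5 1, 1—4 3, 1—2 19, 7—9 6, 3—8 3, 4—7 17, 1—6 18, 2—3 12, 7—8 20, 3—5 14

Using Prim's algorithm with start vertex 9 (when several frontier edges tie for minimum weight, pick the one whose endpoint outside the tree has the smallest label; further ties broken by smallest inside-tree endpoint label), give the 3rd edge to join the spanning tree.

Prim's algorithm from 9:
Step 1: cheapest edge leaving the tree is 5—9 (3); add 5.
Step 2: cheapest edge leaving the tree is 2—5 (1); add 2.
Step 3: cheapest edge leaving the tree is 1—9 (4); add 1.
Step 4: cheapest edge leaving the tree is 1—4 (3); add 4.
Step 5: cheapest edge leaving the tree is 2—6 (5); add 6.
Step 6: cheapest edge leaving the tree is 7—9 (6); add 7.
Step 7: cheapest edge leaving the tree is 5—8 (10); add 8.
Step 8: cheapest edge leaving the tree is 3—8 (3); add 3.
The 3rd edge added is 1—9.

1-9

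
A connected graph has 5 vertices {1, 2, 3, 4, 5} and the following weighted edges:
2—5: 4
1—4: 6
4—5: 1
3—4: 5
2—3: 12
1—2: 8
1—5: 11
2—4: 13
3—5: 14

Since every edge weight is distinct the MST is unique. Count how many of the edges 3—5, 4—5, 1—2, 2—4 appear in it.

Kruskal: consider edges lightest-first.
4—5 (1): add — endpoints in different components.
2—5 (4): add — endpoints in different components.
3—4 (5): add — endpoints in different components.
1—4 (6): add — endpoints in different components.
MST edge set: {4—5, 2—5, 3—4, 1—4}.
Of the listed edges, {4—5} are in the MST → 1.

1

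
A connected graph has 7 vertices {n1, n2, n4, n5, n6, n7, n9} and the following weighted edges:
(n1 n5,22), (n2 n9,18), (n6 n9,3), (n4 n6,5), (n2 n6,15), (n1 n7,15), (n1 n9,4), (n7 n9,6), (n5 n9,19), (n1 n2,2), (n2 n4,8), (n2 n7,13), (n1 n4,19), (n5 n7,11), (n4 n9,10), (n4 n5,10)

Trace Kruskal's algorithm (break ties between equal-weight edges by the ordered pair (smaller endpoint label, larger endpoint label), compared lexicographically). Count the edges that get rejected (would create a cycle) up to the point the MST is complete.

1

Kruskal's algorithm — process edges by increasing weight (ties by edge label):
n1 n2 (2): add. Components now {n1,n2} {n6} {n4} {n7} {n9} {n5}
n6 n9 (3): add. Components now {n1,n2} {n6,n9} {n4} {n7} {n5}
n1 n9 (4): add. Components now {n1,n2,n6,n9} {n4} {n7} {n5}
n4 n6 (5): add. Components now {n1,n2,n4,n6,n9} {n7} {n5}
n7 n9 (6): add. Components now {n1,n2,n4,n6,n7,n9} {n5}
n2 n4 (8): skip — n4 and n2 already connected.
n4 n5 (10): add. Components now {n1,n2,n4,n5,n6,n7,n9}
Edges rejected before the tree was complete: 1.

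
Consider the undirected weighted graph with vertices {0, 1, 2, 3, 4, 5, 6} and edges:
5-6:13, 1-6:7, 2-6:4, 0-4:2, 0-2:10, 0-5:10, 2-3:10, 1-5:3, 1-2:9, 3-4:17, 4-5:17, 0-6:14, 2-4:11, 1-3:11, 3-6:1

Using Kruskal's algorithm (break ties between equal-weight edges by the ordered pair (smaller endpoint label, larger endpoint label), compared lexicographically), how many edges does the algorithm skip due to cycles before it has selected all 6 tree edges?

Kruskal's algorithm — process edges by increasing weight (ties by edge label):
3-6 (1): add. Components now {0} {1} {2} {3,6} {4} {5}
0-4 (2): add. Components now {0,4} {1} {2} {3,6} {5}
1-5 (3): add. Components now {0,4} {1,5} {2} {3,6}
2-6 (4): add. Components now {0,4} {1,5} {2,3,6}
1-6 (7): add. Components now {0,4} {1,2,3,5,6}
1-2 (9): skip — 1 and 2 already connected.
0-2 (10): add. Components now {0,1,2,3,4,5,6}
Edges rejected before the tree was complete: 1.

1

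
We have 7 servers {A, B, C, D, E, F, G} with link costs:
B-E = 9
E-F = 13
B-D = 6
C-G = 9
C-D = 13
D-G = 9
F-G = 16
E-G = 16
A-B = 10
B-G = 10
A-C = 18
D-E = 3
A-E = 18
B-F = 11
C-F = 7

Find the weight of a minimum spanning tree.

44

Sort edges by weight, then run Kruskal:
D-E (3): add. Components now {A} {B} {C} {D,E} {F} {G}
B-D (6): add. Components now {A} {B,D,E} {C} {F} {G}
C-F (7): add. Components now {A} {B,D,E} {C,F} {G}
B-E (9): skip — B and E already connected.
C-G (9): add. Components now {A} {B,D,E} {C,F,G}
D-G (9): add. Components now {A} {B,C,D,E,F,G}
A-B (10): add. Components now {A,B,C,D,E,F,G}
MST edges: D-E, B-D, C-F, C-G, D-G, A-B; total weight 3+6+7+9+9+10 = 44.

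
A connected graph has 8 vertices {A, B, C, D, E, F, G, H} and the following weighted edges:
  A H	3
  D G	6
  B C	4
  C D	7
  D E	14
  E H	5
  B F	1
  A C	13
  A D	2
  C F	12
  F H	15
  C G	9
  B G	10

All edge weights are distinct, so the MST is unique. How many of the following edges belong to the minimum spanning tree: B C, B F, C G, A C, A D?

3

Sort edges by weight, then run Kruskal:
B F (1): add — endpoints in different components.
A D (2): add — endpoints in different components.
A H (3): add — endpoints in different components.
B C (4): add — endpoints in different components.
E H (5): add — endpoints in different components.
D G (6): add — endpoints in different components.
C D (7): add — endpoints in different components.
MST edge set: {B F, A D, A H, B C, E H, D G, C D}.
Of the listed edges, {B C, B F, A D} are in the MST → 3.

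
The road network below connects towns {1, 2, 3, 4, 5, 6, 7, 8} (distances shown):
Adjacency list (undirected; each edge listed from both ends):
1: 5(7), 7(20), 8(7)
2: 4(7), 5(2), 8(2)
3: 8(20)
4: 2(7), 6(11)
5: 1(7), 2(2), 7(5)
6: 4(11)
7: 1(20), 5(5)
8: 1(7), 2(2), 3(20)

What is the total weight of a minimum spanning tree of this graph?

Grow the tree from 6 using Prim:
Step 1: frontier [4—6 11] → take 4—6 (11); add 4.
Step 2: frontier [2—4 7] → take 2—4 (7); add 2.
Step 3: frontier [2—5 2, 2—8 2] → take 2—5 (2); add 5.
Step 4: frontier [2—8 2, 5—7 5, 1—5 7] → take 2—8 (2); add 8.
Step 5: frontier [5—7 5, 1—5 7, 1—8 7, 3—8 20] → take 5—7 (5); add 7.
Step 6: frontier [1—5 7, 1—7 20, 1—8 7, 3—8 20] → take 1—5 (7); add 1.
Step 7: frontier [3—8 20] → take 3—8 (20); add 3.
MST edges: 4—6, 2—4, 2—5, 2—8, 5—7, 1—5, 3—8; total weight 11+7+2+2+5+7+20 = 54.

54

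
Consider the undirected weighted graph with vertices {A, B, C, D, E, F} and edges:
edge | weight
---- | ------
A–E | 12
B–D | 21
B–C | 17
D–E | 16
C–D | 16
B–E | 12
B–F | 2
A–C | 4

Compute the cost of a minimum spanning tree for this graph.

Prim, starting at A.
Step 1: frontier [A–C 4, A–E 12] → take A–C (4); add C.
Step 2: frontier [A–E 12, C–D 16, B–C 17] → take A–E (12); add E.
Step 3: frontier [C–D 16, B–C 17, B–E 12, D–E 16] → take B–E (12); add B.
Step 4: frontier [B–F 2, B–D 21, C–D 16, D–E 16] → take B–F (2); add F.
Step 5: frontier [B–D 21, C–D 16, D–E 16] → take C–D (16); add D.
MST edges: A–C, A–E, B–E, B–F, C–D; total weight 4+12+12+2+16 = 46.

46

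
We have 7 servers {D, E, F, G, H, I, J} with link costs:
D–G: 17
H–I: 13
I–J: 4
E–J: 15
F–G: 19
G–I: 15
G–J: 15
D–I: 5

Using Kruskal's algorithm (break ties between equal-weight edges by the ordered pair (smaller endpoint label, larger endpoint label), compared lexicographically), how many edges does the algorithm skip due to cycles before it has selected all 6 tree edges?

2

Kruskal's algorithm — process edges by increasing weight (ties by edge label):
I–J (4): add. Components now {D} {E} {F} {G} {H} {I,J}
D–I (5): add. Components now {D,I,J} {E} {F} {G} {H}
H–I (13): add. Components now {D,H,I,J} {E} {F} {G}
E–J (15): add. Components now {D,E,H,I,J} {F} {G}
G–I (15): add. Components now {D,E,G,H,I,J} {F}
G–J (15): skip — G and J already connected.
D–G (17): skip — D and G already connected.
F–G (19): add. Components now {D,E,F,G,H,I,J}
Edges rejected before the tree was complete: 2.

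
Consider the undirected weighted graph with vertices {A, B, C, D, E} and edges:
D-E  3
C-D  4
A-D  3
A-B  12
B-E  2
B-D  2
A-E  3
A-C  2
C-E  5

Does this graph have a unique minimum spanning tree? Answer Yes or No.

No

Kruskal's algorithm — process edges by increasing weight (ties by edge label):
A-C (2): add. Components now {A,C} {B} {D} {E}
B-D (2): add. Components now {A,C} {B,D} {E}
B-E (2): add. Components now {A,C} {B,D,E}
A-D (3): add. Components now {A,B,C,D,E}
Non-tree edge A-E has weight 3, equal to the heaviest edge on its tree cycle — swapping gives another MST of the same weight. Not unique.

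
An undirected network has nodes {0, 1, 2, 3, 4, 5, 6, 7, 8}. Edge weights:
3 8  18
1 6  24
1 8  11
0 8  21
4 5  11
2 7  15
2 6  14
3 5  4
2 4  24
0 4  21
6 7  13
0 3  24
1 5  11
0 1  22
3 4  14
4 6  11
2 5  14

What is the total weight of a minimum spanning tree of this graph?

Grow the tree from 4 using Prim:
Step 1: cheapest edge leaving the tree is 4 5 (11); add 5.
Step 2: cheapest edge leaving the tree is 3 5 (4); add 3.
Step 3: cheapest edge leaving the tree is 1 5 (11); add 1.
Step 4: cheapest edge leaving the tree is 4 6 (11); add 6.
Step 5: cheapest edge leaving the tree is 1 8 (11); add 8.
Step 6: cheapest edge leaving the tree is 6 7 (13); add 7.
Step 7: cheapest edge leaving the tree is 2 5 (14); add 2.
Step 8: cheapest edge leaving the tree is 0 4 (21); add 0.
MST edges: 4 5, 3 5, 1 5, 4 6, 1 8, 6 7, 2 5, 0 4; total weight 11+4+11+11+11+13+14+21 = 96.

96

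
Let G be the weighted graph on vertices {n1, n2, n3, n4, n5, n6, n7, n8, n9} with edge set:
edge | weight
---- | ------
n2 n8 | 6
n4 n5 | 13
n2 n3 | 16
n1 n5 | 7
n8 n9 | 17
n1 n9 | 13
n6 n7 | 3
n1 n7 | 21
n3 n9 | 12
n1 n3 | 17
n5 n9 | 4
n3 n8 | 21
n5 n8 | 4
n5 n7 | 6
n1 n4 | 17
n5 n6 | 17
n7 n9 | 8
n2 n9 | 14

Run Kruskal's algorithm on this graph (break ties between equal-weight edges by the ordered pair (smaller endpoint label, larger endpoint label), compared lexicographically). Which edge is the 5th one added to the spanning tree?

n5-n7

Sort edges by weight, then run Kruskal:
n6 n7 (3): add — endpoints in different components.
n5 n8 (4): add — endpoints in different components.
n5 n9 (4): add — endpoints in different components.
n2 n8 (6): add — endpoints in different components.
n5 n7 (6): add — endpoints in different components.
n1 n5 (7): add — endpoints in different components.
n7 n9 (8): skip — n7 and n9 already connected.
n3 n9 (12): add — endpoints in different components.
n1 n9 (13): skip — n1 and n9 already connected.
n4 n5 (13): add — endpoints in different components.
The 5th edge added is n5 n7.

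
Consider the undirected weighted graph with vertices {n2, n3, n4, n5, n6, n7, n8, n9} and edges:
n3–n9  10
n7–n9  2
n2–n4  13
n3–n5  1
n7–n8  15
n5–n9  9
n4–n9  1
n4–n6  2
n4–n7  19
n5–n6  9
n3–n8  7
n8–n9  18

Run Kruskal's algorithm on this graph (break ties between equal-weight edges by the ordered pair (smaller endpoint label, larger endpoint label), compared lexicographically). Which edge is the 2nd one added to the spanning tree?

Sort edges by weight, then run Kruskal:
n3–n5 (1): add — endpoints in different components.
n4–n9 (1): add — endpoints in different components.
n4–n6 (2): add — endpoints in different components.
n7–n9 (2): add — endpoints in different components.
n3–n8 (7): add — endpoints in different components.
n5–n6 (9): add — endpoints in different components.
n5–n9 (9): skip — n5 and n9 already connected.
n3–n9 (10): skip — n3 and n9 already connected.
n2–n4 (13): add — endpoints in different components.
The 2nd edge added is n4–n9.

n4-n9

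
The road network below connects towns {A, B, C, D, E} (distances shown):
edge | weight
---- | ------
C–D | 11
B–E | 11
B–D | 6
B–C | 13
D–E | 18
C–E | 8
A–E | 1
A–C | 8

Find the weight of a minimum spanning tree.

26

Prim's algorithm from B:
Step 1: cheapest edge leaving the tree is B–D (6); add D.
Step 2: cheapest edge leaving the tree is C–D (11); add C.
Step 3: cheapest edge leaving the tree is A–C (8); add A.
Step 4: cheapest edge leaving the tree is A–E (1); add E.
MST edges: B–D, C–D, A–C, A–E; total weight 6+11+8+1 = 26.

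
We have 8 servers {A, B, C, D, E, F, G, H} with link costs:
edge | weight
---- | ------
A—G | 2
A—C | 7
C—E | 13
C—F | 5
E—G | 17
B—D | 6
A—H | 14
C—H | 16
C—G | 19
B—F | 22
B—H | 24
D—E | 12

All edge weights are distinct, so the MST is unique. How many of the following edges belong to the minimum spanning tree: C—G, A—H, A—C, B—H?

Kruskal's algorithm — process edges by increasing weight (ties by edge label):
A—G (2): add — endpoints in different components.
C—F (5): add — endpoints in different components.
B—D (6): add — endpoints in different components.
A—C (7): add — endpoints in different components.
D—E (12): add — endpoints in different components.
C—E (13): add — endpoints in different components.
A—H (14): add — endpoints in different components.
MST edge set: {A—G, C—F, B—D, A—C, D—E, C—E, A—H}.
Of the listed edges, {A—H, A—C} are in the MST → 2.

2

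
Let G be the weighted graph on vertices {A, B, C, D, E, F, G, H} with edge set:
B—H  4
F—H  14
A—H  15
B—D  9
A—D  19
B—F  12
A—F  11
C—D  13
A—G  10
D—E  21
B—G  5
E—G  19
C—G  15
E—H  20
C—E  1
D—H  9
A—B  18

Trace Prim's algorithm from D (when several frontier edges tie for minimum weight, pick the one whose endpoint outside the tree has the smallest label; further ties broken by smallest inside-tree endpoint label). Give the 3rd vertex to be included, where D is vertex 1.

H

Prim, starting at D.
Step 1: cheapest edge leaving the tree is B—D (9); add B.
Step 2: cheapest edge leaving the tree is B—H (4); add H.
Step 3: cheapest edge leaving the tree is B—G (5); add G.
Step 4: cheapest edge leaving the tree is A—G (10); add A.
Step 5: cheapest edge leaving the tree is A—F (11); add F.
Step 6: cheapest edge leaving the tree is C—D (13); add C.
Step 7: cheapest edge leaving the tree is C—E (1); add E.
Vertex order: D, B, H, G, A, F, C, E. The 3rd vertex is H.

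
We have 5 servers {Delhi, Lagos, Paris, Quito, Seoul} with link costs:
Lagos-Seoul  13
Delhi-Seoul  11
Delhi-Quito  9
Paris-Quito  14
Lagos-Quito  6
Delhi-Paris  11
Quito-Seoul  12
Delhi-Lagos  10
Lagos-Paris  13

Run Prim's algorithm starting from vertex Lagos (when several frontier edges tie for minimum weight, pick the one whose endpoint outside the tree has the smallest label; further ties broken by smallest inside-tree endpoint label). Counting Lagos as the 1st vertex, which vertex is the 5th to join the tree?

Prim's algorithm from Lagos:
Step 1: cheapest edge leaving the tree is Lagos-Quito (6); add Quito.
Step 2: cheapest edge leaving the tree is Delhi-Quito (9); add Delhi.
Step 3: cheapest edge leaving the tree is Delhi-Paris (11); add Paris.
Step 4: cheapest edge leaving the tree is Delhi-Seoul (11); add Seoul.
Vertex order: Lagos, Quito, Delhi, Paris, Seoul. The 5th vertex is Seoul.

Seoul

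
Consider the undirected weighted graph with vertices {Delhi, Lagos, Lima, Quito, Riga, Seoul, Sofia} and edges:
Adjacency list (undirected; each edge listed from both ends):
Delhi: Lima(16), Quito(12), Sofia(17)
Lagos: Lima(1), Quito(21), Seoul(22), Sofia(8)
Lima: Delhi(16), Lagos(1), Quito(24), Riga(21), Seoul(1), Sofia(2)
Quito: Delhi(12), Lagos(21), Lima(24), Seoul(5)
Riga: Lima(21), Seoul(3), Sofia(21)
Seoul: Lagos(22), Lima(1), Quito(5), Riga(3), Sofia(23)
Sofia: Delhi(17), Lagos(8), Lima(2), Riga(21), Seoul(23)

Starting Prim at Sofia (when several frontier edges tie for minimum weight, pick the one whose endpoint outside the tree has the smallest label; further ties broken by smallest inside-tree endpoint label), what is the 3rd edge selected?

Prim's algorithm from Sofia:
Step 1: cheapest edge leaving the tree is Lima—Sofia (2); add Lima.
Step 2: cheapest edge leaving the tree is Lagos—Lima (1); add Lagos.
Step 3: cheapest edge leaving the tree is Lima—Seoul (1); add Seoul.
Step 4: cheapest edge leaving the tree is Riga—Seoul (3); add Riga.
Step 5: cheapest edge leaving the tree is Quito—Seoul (5); add Quito.
Step 6: cheapest edge leaving the tree is Delhi—Quito (12); add Delhi.
The 3rd edge added is Lima—Seoul.

Lima-Seoul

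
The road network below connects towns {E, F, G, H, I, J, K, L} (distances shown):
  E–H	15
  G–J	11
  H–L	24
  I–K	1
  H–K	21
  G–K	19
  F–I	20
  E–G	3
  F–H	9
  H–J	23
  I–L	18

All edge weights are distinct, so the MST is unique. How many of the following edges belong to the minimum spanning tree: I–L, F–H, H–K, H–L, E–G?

3

Kruskal: consider edges lightest-first.
I–K (1): add — endpoints in different components.
E–G (3): add — endpoints in different components.
F–H (9): add — endpoints in different components.
G–J (11): add — endpoints in different components.
E–H (15): add — endpoints in different components.
I–L (18): add — endpoints in different components.
G–K (19): add — endpoints in different components.
MST edge set: {I–K, E–G, F–H, G–J, E–H, I–L, G–K}.
Of the listed edges, {I–L, F–H, E–G} are in the MST → 3.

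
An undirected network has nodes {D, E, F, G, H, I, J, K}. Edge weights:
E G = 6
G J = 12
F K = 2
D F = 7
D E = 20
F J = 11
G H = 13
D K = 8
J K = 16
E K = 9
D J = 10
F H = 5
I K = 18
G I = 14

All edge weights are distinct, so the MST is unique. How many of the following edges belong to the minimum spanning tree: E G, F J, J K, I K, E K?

Kruskal: consider edges lightest-first.
F K (2): add — endpoints in different components.
F H (5): add — endpoints in different components.
E G (6): add — endpoints in different components.
D F (7): add — endpoints in different components.
D K (8): skip — D and K already connected.
E K (9): add — endpoints in different components.
D J (10): add — endpoints in different components.
F J (11): skip — F and J already connected.
G J (12): skip — G and J already connected.
G H (13): skip — G and H already connected.
G I (14): add — endpoints in different components.
MST edge set: {F K, F H, E G, D F, E K, D J, G I}.
Of the listed edges, {E G, E K} are in the MST → 2.

2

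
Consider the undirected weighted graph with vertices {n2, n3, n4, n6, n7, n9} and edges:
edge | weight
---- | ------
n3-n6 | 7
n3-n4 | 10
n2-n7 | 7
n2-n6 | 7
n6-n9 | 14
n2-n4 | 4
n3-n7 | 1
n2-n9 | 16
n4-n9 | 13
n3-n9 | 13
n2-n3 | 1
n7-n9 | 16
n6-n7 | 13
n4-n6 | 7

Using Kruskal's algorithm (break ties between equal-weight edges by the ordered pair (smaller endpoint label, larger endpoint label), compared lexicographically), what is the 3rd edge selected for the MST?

Sort edges by weight, then run Kruskal:
n2-n3 (1): add. Components now {n2,n3} {n6} {n7} {n9} {n4}
n3-n7 (1): add. Components now {n2,n3,n7} {n6} {n9} {n4}
n2-n4 (4): add. Components now {n2,n3,n4,n7} {n6} {n9}
n2-n6 (7): add. Components now {n2,n3,n4,n6,n7} {n9}
n2-n7 (7): skip — n2 and n7 already connected.
n3-n6 (7): skip — n6 and n3 already connected.
n4-n6 (7): skip — n6 and n4 already connected.
n3-n4 (10): skip — n4 and n3 already connected.
n3-n9 (13): add. Components now {n2,n3,n4,n6,n7,n9}
The 3rd edge added is n2-n4.

n2-n4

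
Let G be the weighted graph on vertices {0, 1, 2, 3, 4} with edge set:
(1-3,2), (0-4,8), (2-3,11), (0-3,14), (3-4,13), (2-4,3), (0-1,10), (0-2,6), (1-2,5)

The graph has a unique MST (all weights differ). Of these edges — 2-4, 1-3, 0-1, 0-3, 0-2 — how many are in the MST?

Kruskal's algorithm — process edges by increasing weight (ties by edge label):
1-3 (2): add. Components now {0} {1,3} {2} {4}
2-4 (3): add. Components now {0} {1,3} {2,4}
1-2 (5): add. Components now {0} {1,2,3,4}
0-2 (6): add. Components now {0,1,2,3,4}
MST edge set: {1-3, 2-4, 1-2, 0-2}.
Of the listed edges, {2-4, 1-3, 0-2} are in the MST → 3.

3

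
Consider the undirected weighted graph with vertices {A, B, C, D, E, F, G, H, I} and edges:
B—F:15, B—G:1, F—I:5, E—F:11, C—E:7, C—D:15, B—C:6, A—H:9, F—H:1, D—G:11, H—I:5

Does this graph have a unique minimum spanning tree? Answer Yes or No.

Kruskal: consider edges lightest-first.
B—G (1): add — endpoints in different components.
F—H (1): add — endpoints in different components.
F—I (5): add — endpoints in different components.
H—I (5): skip — H and I already connected.
B—C (6): add — endpoints in different components.
C—E (7): add — endpoints in different components.
A—H (9): add — endpoints in different components.
D—G (11): add — endpoints in different components.
E—F (11): add — endpoints in different components.
Non-tree edge H—I has weight 5, equal to the heaviest edge on its tree cycle — swapping gives another MST of the same weight. Not unique.

No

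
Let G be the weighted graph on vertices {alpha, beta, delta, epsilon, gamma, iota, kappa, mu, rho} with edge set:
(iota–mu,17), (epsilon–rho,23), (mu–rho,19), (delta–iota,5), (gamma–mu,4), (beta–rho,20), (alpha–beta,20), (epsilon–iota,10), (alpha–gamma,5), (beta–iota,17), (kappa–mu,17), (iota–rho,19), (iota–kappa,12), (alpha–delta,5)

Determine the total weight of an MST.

77

Kruskal: consider edges lightest-first.
gamma–mu (4): add — endpoints in different components.
alpha–delta (5): add — endpoints in different components.
alpha–gamma (5): add — endpoints in different components.
delta–iota (5): add — endpoints in different components.
epsilon–iota (10): add — endpoints in different components.
iota–kappa (12): add — endpoints in different components.
beta–iota (17): add — endpoints in different components.
iota–mu (17): skip — iota and mu already connected.
kappa–mu (17): skip — kappa and mu already connected.
iota–rho (19): add — endpoints in different components.
MST edges: gamma–mu, alpha–delta, alpha–gamma, delta–iota, epsilon–iota, iota–kappa, beta–iota, iota–rho; total weight 4+5+5+5+10+12+17+19 = 77.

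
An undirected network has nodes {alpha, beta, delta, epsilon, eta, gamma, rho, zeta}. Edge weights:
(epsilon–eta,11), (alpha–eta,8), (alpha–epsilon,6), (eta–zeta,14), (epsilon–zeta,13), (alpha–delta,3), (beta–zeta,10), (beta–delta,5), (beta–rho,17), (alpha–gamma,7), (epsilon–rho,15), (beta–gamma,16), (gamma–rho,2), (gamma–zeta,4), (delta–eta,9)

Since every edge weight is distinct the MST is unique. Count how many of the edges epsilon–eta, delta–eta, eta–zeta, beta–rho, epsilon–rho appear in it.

0

Sort edges by weight, then run Kruskal:
gamma–rho (2): add — endpoints in different components.
alpha–delta (3): add — endpoints in different components.
gamma–zeta (4): add — endpoints in different components.
beta–delta (5): add — endpoints in different components.
alpha–epsilon (6): add — endpoints in different components.
alpha–gamma (7): add — endpoints in different components.
alpha–eta (8): add — endpoints in different components.
MST edge set: {gamma–rho, alpha–delta, gamma–zeta, beta–delta, alpha–epsilon, alpha–gamma, alpha–eta}.
Of the listed edges, {} are in the MST → 0.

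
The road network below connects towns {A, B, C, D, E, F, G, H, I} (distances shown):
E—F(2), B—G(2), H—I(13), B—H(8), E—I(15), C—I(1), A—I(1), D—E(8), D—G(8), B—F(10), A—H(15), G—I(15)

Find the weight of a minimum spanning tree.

43

Prim, starting at D.
Step 1: frontier [D—E 8, D—G 8] → take D—E (8); add E.
Step 2: frontier [D—G 8, E—F 2, E—I 15] → take E—F (2); add F.
Step 3: frontier [D—G 8, E—I 15, B—F 10] → take D—G (8); add G.
Step 4: frontier [E—I 15, B—F 10, B—G 2, G—I 15] → take B—G (2); add B.
Step 5: frontier [B—H 8, E—I 15, G—I 15] → take B—H (8); add H.
Step 6: frontier [E—I 15, G—I 15, H—I 13, A—H 15] → take H—I (13); add I.
Step 7: frontier [A—H 15, A—I 1, C—I 1] → take A—I (1); add A.
Step 8: frontier [C—I 1] → take C—I (1); add C.
MST edges: D—E, E—F, D—G, B—G, B—H, H—I, A—I, C—I; total weight 8+2+8+2+8+13+1+1 = 43.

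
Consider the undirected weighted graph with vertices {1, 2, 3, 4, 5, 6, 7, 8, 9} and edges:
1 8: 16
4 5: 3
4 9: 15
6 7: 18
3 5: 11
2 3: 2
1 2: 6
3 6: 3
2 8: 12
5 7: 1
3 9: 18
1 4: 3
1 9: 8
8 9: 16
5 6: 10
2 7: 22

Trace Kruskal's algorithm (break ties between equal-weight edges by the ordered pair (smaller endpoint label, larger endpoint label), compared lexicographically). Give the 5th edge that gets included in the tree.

4-5

Sort edges by weight, then run Kruskal:
5 7 (1): add — endpoints in different components.
2 3 (2): add — endpoints in different components.
1 4 (3): add — endpoints in different components.
3 6 (3): add — endpoints in different components.
4 5 (3): add — endpoints in different components.
1 2 (6): add — endpoints in different components.
1 9 (8): add — endpoints in different components.
5 6 (10): skip — 5 and 6 already connected.
3 5 (11): skip — 3 and 5 already connected.
2 8 (12): add — endpoints in different components.
The 5th edge added is 4 5.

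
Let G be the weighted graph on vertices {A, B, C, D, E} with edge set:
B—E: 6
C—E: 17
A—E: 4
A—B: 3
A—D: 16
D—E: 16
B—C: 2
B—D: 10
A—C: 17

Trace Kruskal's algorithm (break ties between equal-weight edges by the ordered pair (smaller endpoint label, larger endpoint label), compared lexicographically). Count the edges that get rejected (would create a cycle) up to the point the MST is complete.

Sort edges by weight, then run Kruskal:
B—C (2): add. Components now {A} {B,C} {D} {E}
A—B (3): add. Components now {A,B,C} {D} {E}
A—E (4): add. Components now {A,B,C,E} {D}
B—E (6): skip — B and E already connected.
B—D (10): add. Components now {A,B,C,D,E}
Edges rejected before the tree was complete: 1.

1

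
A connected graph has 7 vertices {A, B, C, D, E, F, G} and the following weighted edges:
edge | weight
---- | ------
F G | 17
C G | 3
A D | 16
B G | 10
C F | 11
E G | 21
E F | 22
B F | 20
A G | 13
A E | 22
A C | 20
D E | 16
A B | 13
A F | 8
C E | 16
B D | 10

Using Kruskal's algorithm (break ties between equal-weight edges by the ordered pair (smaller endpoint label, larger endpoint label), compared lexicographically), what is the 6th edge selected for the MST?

C-E

Kruskal's algorithm — process edges by increasing weight (ties by edge label):
C G (3): add. Components now {A} {B} {C,G} {D} {E} {F}
A F (8): add. Components now {A,F} {B} {C,G} {D} {E}
B D (10): add. Components now {A,F} {B,D} {C,G} {E}
B G (10): add. Components now {A,F} {B,C,D,G} {E}
C F (11): add. Components now {A,B,C,D,F,G} {E}
A B (13): skip — A and B already connected.
A G (13): skip — A and G already connected.
A D (16): skip — A and D already connected.
C E (16): add. Components now {A,B,C,D,E,F,G}
The 6th edge added is C E.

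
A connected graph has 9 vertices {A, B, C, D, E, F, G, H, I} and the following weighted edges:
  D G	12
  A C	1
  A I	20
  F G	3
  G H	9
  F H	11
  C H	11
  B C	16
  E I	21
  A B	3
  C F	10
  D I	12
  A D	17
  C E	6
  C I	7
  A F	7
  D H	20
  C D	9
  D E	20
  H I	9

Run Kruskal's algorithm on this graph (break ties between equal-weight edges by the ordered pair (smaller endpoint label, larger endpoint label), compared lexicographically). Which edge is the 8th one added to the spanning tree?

Kruskal's algorithm — process edges by increasing weight (ties by edge label):
A C (1): add — endpoints in different components.
A B (3): add — endpoints in different components.
F G (3): add — endpoints in different components.
C E (6): add — endpoints in different components.
A F (7): add — endpoints in different components.
C I (7): add — endpoints in different components.
C D (9): add — endpoints in different components.
G H (9): add — endpoints in different components.
The 8th edge added is G H.

G-H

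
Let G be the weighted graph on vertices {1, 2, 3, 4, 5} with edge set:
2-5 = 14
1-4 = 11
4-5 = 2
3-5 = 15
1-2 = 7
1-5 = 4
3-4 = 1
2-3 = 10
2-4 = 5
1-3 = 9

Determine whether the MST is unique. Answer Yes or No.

Yes

Sort edges by weight, then run Kruskal:
3-4 (1): add. Components now {1} {2} {3,4} {5}
4-5 (2): add. Components now {1} {2} {3,4,5}
1-5 (4): add. Components now {1,3,4,5} {2}
2-4 (5): add. Components now {1,2,3,4,5}
Every non-tree edge has weight strictly greater than the heaviest edge on the tree path between its endpoints, so the MST is unique.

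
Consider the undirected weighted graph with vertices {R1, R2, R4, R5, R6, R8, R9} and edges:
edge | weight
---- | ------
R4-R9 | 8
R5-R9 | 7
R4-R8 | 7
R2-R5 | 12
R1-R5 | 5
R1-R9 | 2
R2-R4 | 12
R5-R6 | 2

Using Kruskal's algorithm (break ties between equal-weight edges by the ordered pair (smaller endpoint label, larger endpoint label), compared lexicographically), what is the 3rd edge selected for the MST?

R1-R5

Kruskal's algorithm — process edges by increasing weight (ties by edge label):
R1-R9 (2): add. Components now {R4} {R2} {R1,R9} {R8} {R5} {R6}
R5-R6 (2): add. Components now {R4} {R2} {R1,R9} {R8} {R5,R6}
R1-R5 (5): add. Components now {R4} {R2} {R1,R5,R6,R9} {R8}
R4-R8 (7): add. Components now {R4,R8} {R2} {R1,R5,R6,R9}
R5-R9 (7): skip — R5 and R9 already connected.
R4-R9 (8): add. Components now {R1,R4,R5,R6,R8,R9} {R2}
R2-R4 (12): add. Components now {R1,R2,R4,R5,R6,R8,R9}
The 3rd edge added is R1-R5.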